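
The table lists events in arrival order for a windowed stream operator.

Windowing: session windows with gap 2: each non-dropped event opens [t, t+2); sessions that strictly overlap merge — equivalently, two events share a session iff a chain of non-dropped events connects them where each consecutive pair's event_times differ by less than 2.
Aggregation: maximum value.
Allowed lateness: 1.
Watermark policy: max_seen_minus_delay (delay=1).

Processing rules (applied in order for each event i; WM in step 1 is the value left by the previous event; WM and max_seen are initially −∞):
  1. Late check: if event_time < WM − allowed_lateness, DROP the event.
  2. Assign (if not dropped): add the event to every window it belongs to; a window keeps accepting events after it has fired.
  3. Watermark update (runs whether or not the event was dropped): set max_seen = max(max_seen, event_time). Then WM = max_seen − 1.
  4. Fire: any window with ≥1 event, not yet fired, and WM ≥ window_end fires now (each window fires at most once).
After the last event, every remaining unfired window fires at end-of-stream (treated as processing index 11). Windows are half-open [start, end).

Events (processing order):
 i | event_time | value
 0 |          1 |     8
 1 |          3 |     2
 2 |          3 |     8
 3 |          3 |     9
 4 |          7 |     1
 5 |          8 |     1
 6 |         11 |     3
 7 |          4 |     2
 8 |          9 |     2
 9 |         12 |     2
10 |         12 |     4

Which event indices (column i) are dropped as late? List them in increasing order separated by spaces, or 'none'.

7

i=0 t=1 v=8: → [1,3); WM=0
i=1 t=3 v=2: → [3,5); WM=2
i=2 t=3 v=8: → [3,5); WM=2
i=3 t=3 v=9: → [3,5); WM=2
i=4 t=7 v=1: → [7,9); WM=6
i=5 t=8 v=1: → [7,10); WM=7
i=6 t=11 v=3: → [11,13); WM=10
i=7 t=4 v=2: DROP (t<10-1); WM=10
i=8 t=9 v=2: → [7,11); WM=10
i=9 t=12 v=2: → [11,14); WM=11
i=10 t=12 v=4: → [11,14); WM=11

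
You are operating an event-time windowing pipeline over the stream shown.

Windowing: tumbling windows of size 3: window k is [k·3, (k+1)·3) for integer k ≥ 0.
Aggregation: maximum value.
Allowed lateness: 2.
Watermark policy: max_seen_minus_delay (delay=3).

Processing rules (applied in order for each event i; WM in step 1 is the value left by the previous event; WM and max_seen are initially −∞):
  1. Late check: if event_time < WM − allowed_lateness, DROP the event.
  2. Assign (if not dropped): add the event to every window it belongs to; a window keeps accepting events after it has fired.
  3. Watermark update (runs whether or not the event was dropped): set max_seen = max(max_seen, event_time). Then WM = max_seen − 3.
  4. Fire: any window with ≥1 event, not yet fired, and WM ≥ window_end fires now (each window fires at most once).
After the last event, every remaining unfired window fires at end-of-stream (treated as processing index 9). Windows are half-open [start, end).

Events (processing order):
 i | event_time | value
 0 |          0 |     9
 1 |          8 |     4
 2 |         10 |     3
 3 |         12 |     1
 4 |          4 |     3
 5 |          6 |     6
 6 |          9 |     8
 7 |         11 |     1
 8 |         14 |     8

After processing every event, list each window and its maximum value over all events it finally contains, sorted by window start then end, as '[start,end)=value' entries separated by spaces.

[0,3)=9 [6,9)=4 [9,12)=8 [12,15)=8

i=0 t=0 v=9: → [0,3); WM=-3
i=1 t=8 v=4: → [6,9); WM=5; [0,3) fires=9
i=2 t=10 v=3: → [9,12); WM=7
i=3 t=12 v=1: → [12,15); WM=9; [6,9) fires=4
i=4 t=4 v=3: DROP (t<9-2); WM=9
i=5 t=6 v=6: DROP (t<9-2); WM=9
i=6 t=9 v=8: → [9,12); WM=9
i=7 t=11 v=1: → [9,12); WM=9
i=8 t=14 v=8: → [12,15); WM=11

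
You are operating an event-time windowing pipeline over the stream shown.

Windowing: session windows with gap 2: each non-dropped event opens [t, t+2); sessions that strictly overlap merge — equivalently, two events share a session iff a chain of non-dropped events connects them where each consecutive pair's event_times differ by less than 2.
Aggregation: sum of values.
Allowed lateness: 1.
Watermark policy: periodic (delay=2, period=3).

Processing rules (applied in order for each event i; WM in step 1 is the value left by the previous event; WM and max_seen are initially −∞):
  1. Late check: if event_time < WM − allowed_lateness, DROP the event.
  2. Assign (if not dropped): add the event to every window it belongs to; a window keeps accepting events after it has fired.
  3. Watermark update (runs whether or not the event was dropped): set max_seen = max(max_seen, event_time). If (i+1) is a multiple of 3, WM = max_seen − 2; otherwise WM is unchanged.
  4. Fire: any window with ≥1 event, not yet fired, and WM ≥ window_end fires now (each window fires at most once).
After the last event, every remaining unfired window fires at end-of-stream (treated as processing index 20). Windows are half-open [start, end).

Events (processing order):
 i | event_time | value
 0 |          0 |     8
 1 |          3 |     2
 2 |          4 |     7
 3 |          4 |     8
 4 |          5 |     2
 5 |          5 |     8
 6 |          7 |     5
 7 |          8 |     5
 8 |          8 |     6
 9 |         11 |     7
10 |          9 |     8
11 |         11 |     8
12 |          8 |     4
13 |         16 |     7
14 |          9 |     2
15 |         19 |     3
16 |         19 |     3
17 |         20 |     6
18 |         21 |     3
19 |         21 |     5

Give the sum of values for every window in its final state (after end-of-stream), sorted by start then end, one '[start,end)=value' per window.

[0,2)=8 [3,7)=27 [7,11)=30 [11,13)=15 [16,18)=7 [19,23)=20

i=0 t=0 v=8: → [0,2); WM=−∞
i=1 t=3 v=2: → [3,5); WM=−∞
i=2 t=4 v=7: → [3,6); WM=2
i=3 t=4 v=8: → [3,6); WM=2
i=4 t=5 v=2: → [3,7); WM=2
i=5 t=5 v=8: → [3,7); WM=3
i=6 t=7 v=5: → [7,9); WM=3
i=7 t=8 v=5: → [7,10); WM=3
i=8 t=8 v=6: → [7,10); WM=6
i=9 t=11 v=7: → [11,13); WM=6
i=10 t=9 v=8: → [7,11); WM=6
i=11 t=11 v=8: → [11,13); WM=9
i=12 t=8 v=4: → [7,11); WM=9
i=13 t=16 v=7: → [16,18); WM=9
i=14 t=9 v=2: → [7,11); WM=14
i=15 t=19 v=3: → [19,21); WM=14
i=16 t=19 v=3: → [19,21); WM=14
i=17 t=20 v=6: → [19,22); WM=18
i=18 t=21 v=3: → [19,23); WM=18
i=19 t=21 v=5: → [19,23); WM=18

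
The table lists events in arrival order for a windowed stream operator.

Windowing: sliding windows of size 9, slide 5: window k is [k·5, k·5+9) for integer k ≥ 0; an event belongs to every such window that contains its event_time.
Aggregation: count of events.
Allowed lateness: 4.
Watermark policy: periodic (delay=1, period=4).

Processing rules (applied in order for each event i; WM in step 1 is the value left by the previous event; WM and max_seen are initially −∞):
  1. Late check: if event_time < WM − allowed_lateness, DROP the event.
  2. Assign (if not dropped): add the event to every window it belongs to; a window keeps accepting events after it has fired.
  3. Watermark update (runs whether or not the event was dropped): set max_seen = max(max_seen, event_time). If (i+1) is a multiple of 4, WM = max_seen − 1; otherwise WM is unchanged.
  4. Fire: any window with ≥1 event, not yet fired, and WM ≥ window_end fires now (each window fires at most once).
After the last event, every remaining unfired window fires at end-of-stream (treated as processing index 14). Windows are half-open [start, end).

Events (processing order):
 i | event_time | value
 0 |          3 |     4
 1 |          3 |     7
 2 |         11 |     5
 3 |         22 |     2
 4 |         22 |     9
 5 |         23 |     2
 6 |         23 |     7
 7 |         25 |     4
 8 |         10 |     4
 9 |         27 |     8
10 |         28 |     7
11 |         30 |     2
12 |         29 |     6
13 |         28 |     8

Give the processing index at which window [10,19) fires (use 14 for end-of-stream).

3

i=0 t=3 v=4: → [0,9); WM=−∞
i=1 t=3 v=7: → [0,9); WM=−∞
i=2 t=11 v=5: → [10,19),[5,14); WM=−∞
i=3 t=22 v=2: → [20,29),[15,24); WM=21; [0,9) fires=2 [5,14) fires=1 [10,19) fires=1
i=4 t=22 v=9: → [20,29),[15,24); WM=21
i=5 t=23 v=2: → [20,29),[15,24); WM=21
i=6 t=23 v=7: → [20,29),[15,24); WM=21
i=7 t=25 v=4: → [25,34),[20,29); WM=24; [15,24) fires=4
i=8 t=10 v=4: DROP (t<24-4); WM=24
i=9 t=27 v=8: → [25,34),[20,29); WM=24
i=10 t=28 v=7: → [25,34),[20,29); WM=24
i=11 t=30 v=2: → [30,39),[25,34); WM=29; [20,29) fires=7
i=12 t=29 v=6: → [25,34); WM=29
i=13 t=28 v=8: → [25,34),[20,29); WM=29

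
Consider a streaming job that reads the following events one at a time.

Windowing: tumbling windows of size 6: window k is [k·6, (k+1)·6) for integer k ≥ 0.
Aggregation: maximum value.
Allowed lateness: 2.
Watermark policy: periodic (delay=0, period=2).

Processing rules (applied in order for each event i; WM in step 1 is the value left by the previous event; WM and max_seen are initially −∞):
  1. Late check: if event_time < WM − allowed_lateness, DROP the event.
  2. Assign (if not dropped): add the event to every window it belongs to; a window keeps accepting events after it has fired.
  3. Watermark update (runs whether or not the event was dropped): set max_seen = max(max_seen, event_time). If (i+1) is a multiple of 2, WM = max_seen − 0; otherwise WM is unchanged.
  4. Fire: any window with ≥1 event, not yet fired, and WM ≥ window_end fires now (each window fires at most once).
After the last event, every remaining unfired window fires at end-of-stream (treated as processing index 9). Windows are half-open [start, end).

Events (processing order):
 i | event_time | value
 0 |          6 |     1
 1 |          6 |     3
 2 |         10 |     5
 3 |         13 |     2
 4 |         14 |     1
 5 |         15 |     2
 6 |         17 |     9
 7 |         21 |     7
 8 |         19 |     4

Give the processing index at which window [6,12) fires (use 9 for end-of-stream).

3

i=0 t=6 v=1: → [6,12); WM=−∞
i=1 t=6 v=3: → [6,12); WM=6
i=2 t=10 v=5: → [6,12); WM=6
i=3 t=13 v=2: → [12,18); WM=13; [6,12) fires=5
i=4 t=14 v=1: → [12,18); WM=13
i=5 t=15 v=2: → [12,18); WM=15
i=6 t=17 v=9: → [12,18); WM=15
i=7 t=21 v=7: → [18,24); WM=21; [12,18) fires=9
i=8 t=19 v=4: → [18,24); WM=21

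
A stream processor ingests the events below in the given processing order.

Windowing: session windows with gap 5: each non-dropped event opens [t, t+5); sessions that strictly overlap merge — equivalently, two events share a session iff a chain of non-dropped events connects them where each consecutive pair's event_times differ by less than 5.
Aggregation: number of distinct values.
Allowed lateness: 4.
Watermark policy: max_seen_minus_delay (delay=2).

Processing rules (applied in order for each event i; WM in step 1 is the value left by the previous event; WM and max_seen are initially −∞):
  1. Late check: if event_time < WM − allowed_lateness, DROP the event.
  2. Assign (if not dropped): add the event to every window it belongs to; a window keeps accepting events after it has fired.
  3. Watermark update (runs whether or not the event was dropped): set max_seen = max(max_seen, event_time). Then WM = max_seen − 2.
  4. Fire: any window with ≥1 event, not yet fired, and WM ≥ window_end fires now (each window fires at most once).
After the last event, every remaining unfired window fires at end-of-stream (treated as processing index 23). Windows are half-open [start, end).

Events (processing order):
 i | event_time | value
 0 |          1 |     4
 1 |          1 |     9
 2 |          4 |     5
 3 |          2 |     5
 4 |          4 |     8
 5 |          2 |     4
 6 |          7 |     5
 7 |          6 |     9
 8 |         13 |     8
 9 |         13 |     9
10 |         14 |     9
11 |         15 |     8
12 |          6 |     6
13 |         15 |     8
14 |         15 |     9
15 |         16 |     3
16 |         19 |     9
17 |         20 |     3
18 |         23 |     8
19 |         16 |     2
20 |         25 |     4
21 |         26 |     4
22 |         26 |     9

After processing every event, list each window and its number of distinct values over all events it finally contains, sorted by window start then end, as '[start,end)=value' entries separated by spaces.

[1,12)=4 [13,31)=4

i=0 t=1 v=4: → [1,6); WM=-1
i=1 t=1 v=9: → [1,6); WM=-1
i=2 t=4 v=5: → [1,9); WM=2
i=3 t=2 v=5: → [1,9); WM=2
i=4 t=4 v=8: → [1,9); WM=2
i=5 t=2 v=4: → [1,9); WM=2
i=6 t=7 v=5: → [1,12); WM=5
i=7 t=6 v=9: → [1,12); WM=5
i=8 t=13 v=8: → [13,18); WM=11
i=9 t=13 v=9: → [13,18); WM=11
i=10 t=14 v=9: → [13,19); WM=12
i=11 t=15 v=8: → [13,20); WM=13
i=12 t=6 v=6: DROP (t<13-4); WM=13
i=13 t=15 v=8: → [13,20); WM=13
i=14 t=15 v=9: → [13,20); WM=13
i=15 t=16 v=3: → [13,21); WM=14
i=16 t=19 v=9: → [13,24); WM=17
i=17 t=20 v=3: → [13,25); WM=18
i=18 t=23 v=8: → [13,28); WM=21
i=19 t=16 v=2: DROP (t<21-4); WM=21
i=20 t=25 v=4: → [13,30); WM=23
i=21 t=26 v=4: → [13,31); WM=24
i=22 t=26 v=9: → [13,31); WM=24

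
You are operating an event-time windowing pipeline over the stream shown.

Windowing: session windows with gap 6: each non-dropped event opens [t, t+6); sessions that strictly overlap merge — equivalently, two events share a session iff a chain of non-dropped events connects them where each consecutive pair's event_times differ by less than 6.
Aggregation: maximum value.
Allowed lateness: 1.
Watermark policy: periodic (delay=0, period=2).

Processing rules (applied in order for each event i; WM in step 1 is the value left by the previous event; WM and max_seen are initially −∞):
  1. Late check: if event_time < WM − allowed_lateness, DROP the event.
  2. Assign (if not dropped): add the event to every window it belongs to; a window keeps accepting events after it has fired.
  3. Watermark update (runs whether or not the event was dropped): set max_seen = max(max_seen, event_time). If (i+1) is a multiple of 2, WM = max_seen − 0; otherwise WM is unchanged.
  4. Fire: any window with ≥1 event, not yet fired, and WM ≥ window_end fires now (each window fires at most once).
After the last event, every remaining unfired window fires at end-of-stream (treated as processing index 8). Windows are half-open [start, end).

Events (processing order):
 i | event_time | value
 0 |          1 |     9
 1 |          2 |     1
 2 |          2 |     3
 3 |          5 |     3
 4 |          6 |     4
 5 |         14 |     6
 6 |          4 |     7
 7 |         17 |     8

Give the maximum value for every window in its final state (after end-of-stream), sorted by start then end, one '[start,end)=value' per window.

[1,12)=9 [14,23)=8

i=0 t=1 v=9: → [1,7); WM=−∞
i=1 t=2 v=1: → [1,8); WM=2
i=2 t=2 v=3: → [1,8); WM=2
i=3 t=5 v=3: → [1,11); WM=5
i=4 t=6 v=4: → [1,12); WM=5
i=5 t=14 v=6: → [14,20); WM=14
i=6 t=4 v=7: DROP (t<14-1); WM=14
i=7 t=17 v=8: → [14,23); WM=17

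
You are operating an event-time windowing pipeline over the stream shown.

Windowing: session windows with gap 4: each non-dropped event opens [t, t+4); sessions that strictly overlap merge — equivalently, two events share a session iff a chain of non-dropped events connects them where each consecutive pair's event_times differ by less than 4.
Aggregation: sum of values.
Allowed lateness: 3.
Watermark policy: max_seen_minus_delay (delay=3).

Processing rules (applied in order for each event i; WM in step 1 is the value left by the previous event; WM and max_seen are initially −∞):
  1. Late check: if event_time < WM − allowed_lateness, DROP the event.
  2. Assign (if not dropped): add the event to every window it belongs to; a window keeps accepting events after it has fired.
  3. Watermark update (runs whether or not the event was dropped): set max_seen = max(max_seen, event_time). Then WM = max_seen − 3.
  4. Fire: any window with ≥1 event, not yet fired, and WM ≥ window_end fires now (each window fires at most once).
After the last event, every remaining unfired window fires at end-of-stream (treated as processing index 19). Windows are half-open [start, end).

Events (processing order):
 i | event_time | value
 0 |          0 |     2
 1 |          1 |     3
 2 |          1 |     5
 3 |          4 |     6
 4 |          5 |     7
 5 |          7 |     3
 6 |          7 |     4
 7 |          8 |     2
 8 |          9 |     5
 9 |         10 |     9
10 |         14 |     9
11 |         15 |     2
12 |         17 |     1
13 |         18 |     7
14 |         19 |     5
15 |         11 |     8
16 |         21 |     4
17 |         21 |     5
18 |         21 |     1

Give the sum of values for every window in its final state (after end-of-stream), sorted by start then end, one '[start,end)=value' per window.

i=0 t=0 v=2: → [0,4); WM=-3
i=1 t=1 v=3: → [0,5); WM=-2
i=2 t=1 v=5: → [0,5); WM=-2
i=3 t=4 v=6: → [0,8); WM=1
i=4 t=5 v=7: → [0,9); WM=2
i=5 t=7 v=3: → [0,11); WM=4
i=6 t=7 v=4: → [0,11); WM=4
i=7 t=8 v=2: → [0,12); WM=5
i=8 t=9 v=5: → [0,13); WM=6
i=9 t=10 v=9: → [0,14); WM=7
i=10 t=14 v=9: → [14,18); WM=11
i=11 t=15 v=2: → [14,19); WM=12
i=12 t=17 v=1: → [14,21); WM=14
i=13 t=18 v=7: → [14,22); WM=15
i=14 t=19 v=5: → [14,23); WM=16
i=15 t=11 v=8: DROP (t<16-3); WM=16
i=16 t=21 v=4: → [14,25); WM=18
i=17 t=21 v=5: → [14,25); WM=18
i=18 t=21 v=1: → [14,25); WM=18

[0,14)=46 [14,25)=34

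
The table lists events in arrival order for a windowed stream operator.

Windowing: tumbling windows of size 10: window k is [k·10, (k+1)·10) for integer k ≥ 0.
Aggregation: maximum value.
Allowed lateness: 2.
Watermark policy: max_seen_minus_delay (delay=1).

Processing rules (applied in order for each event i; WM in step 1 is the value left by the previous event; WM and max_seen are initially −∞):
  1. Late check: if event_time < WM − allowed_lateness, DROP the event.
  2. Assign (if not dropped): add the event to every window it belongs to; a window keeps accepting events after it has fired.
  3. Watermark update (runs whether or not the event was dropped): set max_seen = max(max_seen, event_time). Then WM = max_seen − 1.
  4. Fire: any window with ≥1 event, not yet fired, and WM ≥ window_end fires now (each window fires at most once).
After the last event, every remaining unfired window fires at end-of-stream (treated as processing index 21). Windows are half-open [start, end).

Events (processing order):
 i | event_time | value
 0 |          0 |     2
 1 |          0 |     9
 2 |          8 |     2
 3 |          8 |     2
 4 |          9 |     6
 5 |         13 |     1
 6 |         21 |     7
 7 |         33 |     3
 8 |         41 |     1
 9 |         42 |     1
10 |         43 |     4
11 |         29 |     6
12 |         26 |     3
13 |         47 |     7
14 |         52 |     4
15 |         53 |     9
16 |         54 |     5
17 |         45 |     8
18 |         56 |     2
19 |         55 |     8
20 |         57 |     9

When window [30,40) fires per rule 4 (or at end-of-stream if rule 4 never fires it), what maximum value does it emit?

3

i=0 t=0 v=2: → [0,10); WM=-1
i=1 t=0 v=9: → [0,10); WM=-1
i=2 t=8 v=2: → [0,10); WM=7
i=3 t=8 v=2: → [0,10); WM=7
i=4 t=9 v=6: → [0,10); WM=8
i=5 t=13 v=1: → [10,20); WM=12; [0,10) fires=9
i=6 t=21 v=7: → [20,30); WM=20; [10,20) fires=1
i=7 t=33 v=3: → [30,40); WM=32; [20,30) fires=7
i=8 t=41 v=1: → [40,50); WM=40; [30,40) fires=3
i=9 t=42 v=1: → [40,50); WM=41
i=10 t=43 v=4: → [40,50); WM=42
i=11 t=29 v=6: DROP (t<42-2); WM=42
i=12 t=26 v=3: DROP (t<42-2); WM=42
i=13 t=47 v=7: → [40,50); WM=46
i=14 t=52 v=4: → [50,60); WM=51; [40,50) fires=7
i=15 t=53 v=9: → [50,60); WM=52
i=16 t=54 v=5: → [50,60); WM=53
i=17 t=45 v=8: DROP (t<53-2); WM=53
i=18 t=56 v=2: → [50,60); WM=55
i=19 t=55 v=8: → [50,60); WM=55
i=20 t=57 v=9: → [50,60); WM=56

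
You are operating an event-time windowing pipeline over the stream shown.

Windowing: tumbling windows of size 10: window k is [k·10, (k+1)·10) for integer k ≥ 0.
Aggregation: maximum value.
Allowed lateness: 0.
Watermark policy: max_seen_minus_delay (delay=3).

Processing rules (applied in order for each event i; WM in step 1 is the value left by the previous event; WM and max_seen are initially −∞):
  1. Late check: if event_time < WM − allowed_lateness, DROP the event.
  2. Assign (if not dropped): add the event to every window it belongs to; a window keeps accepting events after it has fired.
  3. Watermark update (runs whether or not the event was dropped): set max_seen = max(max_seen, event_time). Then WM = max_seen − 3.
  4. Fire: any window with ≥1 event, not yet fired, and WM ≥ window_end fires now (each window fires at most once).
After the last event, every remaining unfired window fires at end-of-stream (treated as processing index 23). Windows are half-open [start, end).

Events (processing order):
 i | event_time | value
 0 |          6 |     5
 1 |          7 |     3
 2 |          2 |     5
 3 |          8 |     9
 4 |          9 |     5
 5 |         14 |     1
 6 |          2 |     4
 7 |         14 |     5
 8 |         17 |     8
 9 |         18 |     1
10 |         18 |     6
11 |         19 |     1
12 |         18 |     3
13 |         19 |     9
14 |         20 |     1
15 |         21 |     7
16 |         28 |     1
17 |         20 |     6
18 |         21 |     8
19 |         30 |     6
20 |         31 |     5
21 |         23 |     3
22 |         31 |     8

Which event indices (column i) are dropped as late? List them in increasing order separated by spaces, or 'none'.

2 6 17 18 21

i=0 t=6 v=5: → [0,10); WM=3
i=1 t=7 v=3: → [0,10); WM=4
i=2 t=2 v=5: DROP (t<4-0); WM=4
i=3 t=8 v=9: → [0,10); WM=5
i=4 t=9 v=5: → [0,10); WM=6
i=5 t=14 v=1: → [10,20); WM=11; [0,10) fires=9
i=6 t=2 v=4: DROP (t<11-0); WM=11
i=7 t=14 v=5: → [10,20); WM=11
i=8 t=17 v=8: → [10,20); WM=14
i=9 t=18 v=1: → [10,20); WM=15
i=10 t=18 v=6: → [10,20); WM=15
i=11 t=19 v=1: → [10,20); WM=16
i=12 t=18 v=3: → [10,20); WM=16
i=13 t=19 v=9: → [10,20); WM=16
i=14 t=20 v=1: → [20,30); WM=17
i=15 t=21 v=7: → [20,30); WM=18
i=16 t=28 v=1: → [20,30); WM=25; [10,20) fires=9
i=17 t=20 v=6: DROP (t<25-0); WM=25
i=18 t=21 v=8: DROP (t<25-0); WM=25
i=19 t=30 v=6: → [30,40); WM=27
i=20 t=31 v=5: → [30,40); WM=28
i=21 t=23 v=3: DROP (t<28-0); WM=28
i=22 t=31 v=8: → [30,40); WM=28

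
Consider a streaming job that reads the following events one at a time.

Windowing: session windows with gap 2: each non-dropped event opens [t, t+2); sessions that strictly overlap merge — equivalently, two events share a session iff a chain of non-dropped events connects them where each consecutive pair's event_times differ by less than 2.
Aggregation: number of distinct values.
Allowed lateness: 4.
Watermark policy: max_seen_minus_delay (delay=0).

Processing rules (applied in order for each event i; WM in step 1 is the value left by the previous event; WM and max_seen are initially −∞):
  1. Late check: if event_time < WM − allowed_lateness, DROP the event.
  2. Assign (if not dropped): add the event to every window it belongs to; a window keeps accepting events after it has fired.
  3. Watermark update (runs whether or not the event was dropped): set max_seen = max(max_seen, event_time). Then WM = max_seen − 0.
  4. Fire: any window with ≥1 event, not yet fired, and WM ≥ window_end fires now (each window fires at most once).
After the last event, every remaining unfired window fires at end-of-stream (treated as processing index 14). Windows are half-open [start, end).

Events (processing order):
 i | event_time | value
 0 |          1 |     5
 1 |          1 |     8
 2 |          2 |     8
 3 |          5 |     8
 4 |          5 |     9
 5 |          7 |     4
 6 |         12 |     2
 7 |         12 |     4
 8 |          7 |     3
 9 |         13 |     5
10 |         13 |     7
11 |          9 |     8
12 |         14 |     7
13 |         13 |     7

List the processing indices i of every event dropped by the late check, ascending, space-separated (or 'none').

8

i=0 t=1 v=5: → [1,3); WM=1
i=1 t=1 v=8: → [1,3); WM=1
i=2 t=2 v=8: → [1,4); WM=2
i=3 t=5 v=8: → [5,7); WM=5
i=4 t=5 v=9: → [5,7); WM=5
i=5 t=7 v=4: → [7,9); WM=7
i=6 t=12 v=2: → [12,14); WM=12
i=7 t=12 v=4: → [12,14); WM=12
i=8 t=7 v=3: DROP (t<12-4); WM=12
i=9 t=13 v=5: → [12,15); WM=13
i=10 t=13 v=7: → [12,15); WM=13
i=11 t=9 v=8: → [9,11); WM=13
i=12 t=14 v=7: → [12,16); WM=14
i=13 t=13 v=7: → [12,16); WM=14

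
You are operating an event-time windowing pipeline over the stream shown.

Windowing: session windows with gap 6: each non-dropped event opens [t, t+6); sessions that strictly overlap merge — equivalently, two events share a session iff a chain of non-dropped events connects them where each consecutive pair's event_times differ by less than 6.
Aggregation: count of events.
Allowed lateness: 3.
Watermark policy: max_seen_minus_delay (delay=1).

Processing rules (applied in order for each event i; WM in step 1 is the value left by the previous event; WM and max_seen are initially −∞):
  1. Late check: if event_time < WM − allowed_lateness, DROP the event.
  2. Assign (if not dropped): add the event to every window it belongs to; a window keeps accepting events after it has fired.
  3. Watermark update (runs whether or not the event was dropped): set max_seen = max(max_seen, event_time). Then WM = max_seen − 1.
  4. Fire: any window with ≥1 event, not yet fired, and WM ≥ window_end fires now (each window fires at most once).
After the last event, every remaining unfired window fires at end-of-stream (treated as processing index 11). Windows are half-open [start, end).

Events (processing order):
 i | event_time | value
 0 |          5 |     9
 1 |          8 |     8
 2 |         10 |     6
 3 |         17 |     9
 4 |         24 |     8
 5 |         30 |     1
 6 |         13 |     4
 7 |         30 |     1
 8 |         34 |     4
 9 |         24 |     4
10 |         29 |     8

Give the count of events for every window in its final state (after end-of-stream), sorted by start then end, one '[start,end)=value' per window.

i=0 t=5 v=9: → [5,11); WM=4
i=1 t=8 v=8: → [5,14); WM=7
i=2 t=10 v=6: → [5,16); WM=9
i=3 t=17 v=9: → [17,23); WM=16
i=4 t=24 v=8: → [24,30); WM=23
i=5 t=30 v=1: → [30,36); WM=29
i=6 t=13 v=4: DROP (t<29-3); WM=29
i=7 t=30 v=1: → [30,36); WM=29
i=8 t=34 v=4: → [30,40); WM=33
i=9 t=24 v=4: DROP (t<33-3); WM=33
i=10 t=29 v=8: DROP (t<33-3); WM=33

[5,16)=3 [17,23)=1 [24,30)=1 [30,40)=3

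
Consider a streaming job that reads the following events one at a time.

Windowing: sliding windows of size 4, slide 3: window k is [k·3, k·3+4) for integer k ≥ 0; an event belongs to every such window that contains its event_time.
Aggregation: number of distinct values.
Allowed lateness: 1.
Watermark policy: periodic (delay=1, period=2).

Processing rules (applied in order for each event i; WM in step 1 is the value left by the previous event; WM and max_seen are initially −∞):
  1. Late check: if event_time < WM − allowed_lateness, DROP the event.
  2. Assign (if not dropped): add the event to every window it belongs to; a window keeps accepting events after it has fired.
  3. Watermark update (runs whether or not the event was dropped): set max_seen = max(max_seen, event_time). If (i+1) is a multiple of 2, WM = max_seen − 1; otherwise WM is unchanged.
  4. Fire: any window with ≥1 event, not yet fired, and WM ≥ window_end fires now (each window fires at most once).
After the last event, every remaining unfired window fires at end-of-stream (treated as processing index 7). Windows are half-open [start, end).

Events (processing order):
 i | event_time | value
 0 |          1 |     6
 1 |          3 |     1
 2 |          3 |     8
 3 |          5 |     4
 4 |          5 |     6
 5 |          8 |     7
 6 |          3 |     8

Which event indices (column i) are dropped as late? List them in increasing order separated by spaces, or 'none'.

6

i=0 t=1 v=6: → [0,4); WM=−∞
i=1 t=3 v=1: → [3,7),[0,4); WM=2
i=2 t=3 v=8: → [3,7),[0,4); WM=2
i=3 t=5 v=4: → [3,7); WM=4; [0,4) fires=3
i=4 t=5 v=6: → [3,7); WM=4
i=5 t=8 v=7: → [6,10); WM=7; [3,7) fires=4
i=6 t=3 v=8: DROP (t<7-1); WM=7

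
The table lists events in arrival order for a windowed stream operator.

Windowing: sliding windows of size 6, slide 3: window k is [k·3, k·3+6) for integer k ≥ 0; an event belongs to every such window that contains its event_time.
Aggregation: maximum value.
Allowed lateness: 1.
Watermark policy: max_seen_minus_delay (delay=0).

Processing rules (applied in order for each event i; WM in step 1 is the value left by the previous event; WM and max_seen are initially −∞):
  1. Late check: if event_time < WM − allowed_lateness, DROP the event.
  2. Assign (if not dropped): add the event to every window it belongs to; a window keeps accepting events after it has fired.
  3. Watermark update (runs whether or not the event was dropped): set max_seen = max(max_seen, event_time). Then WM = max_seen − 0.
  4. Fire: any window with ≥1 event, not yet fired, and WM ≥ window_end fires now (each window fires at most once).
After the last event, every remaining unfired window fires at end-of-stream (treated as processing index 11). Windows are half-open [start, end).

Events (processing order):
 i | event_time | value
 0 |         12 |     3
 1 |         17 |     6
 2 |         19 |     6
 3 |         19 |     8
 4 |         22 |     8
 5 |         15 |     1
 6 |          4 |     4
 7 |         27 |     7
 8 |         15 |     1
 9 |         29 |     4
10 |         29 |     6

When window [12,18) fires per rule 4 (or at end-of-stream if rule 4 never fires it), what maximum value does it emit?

6

i=0 t=12 v=3: → [12,18),[9,15); WM=12
i=1 t=17 v=6: → [15,21),[12,18); WM=17; [9,15) fires=3
i=2 t=19 v=6: → [18,24),[15,21); WM=19; [12,18) fires=6
i=3 t=19 v=8: → [18,24),[15,21); WM=19
i=4 t=22 v=8: → [21,27),[18,24); WM=22; [15,21) fires=8
i=5 t=15 v=1: DROP (t<22-1); WM=22
i=6 t=4 v=4: DROP (t<22-1); WM=22
i=7 t=27 v=7: → [27,33),[24,30); WM=27; [18,24) fires=8 [21,27) fires=8
i=8 t=15 v=1: DROP (t<27-1); WM=27
i=9 t=29 v=4: → [27,33),[24,30); WM=29
i=10 t=29 v=6: → [27,33),[24,30); WM=29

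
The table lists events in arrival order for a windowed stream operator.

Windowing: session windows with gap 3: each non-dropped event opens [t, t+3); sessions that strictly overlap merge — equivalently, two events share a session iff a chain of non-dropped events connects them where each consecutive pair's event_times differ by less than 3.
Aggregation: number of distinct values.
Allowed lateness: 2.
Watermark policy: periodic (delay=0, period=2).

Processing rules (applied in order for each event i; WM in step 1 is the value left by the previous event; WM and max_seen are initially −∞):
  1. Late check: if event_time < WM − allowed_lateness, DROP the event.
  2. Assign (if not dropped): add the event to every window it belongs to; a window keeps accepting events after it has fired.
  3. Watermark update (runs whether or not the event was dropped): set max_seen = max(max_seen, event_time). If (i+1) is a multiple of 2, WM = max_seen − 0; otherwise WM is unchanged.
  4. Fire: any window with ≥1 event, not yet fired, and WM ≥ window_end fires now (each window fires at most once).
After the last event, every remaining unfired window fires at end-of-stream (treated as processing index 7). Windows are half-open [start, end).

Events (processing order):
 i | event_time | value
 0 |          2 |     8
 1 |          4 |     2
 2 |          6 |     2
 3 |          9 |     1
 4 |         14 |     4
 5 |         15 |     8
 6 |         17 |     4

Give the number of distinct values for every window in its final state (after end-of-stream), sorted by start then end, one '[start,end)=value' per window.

i=0 t=2 v=8: → [2,5); WM=−∞
i=1 t=4 v=2: → [2,7); WM=4
i=2 t=6 v=2: → [2,9); WM=4
i=3 t=9 v=1: → [9,12); WM=9
i=4 t=14 v=4: → [14,17); WM=9
i=5 t=15 v=8: → [14,18); WM=15
i=6 t=17 v=4: → [14,20); WM=15

[2,9)=2 [9,12)=1 [14,20)=2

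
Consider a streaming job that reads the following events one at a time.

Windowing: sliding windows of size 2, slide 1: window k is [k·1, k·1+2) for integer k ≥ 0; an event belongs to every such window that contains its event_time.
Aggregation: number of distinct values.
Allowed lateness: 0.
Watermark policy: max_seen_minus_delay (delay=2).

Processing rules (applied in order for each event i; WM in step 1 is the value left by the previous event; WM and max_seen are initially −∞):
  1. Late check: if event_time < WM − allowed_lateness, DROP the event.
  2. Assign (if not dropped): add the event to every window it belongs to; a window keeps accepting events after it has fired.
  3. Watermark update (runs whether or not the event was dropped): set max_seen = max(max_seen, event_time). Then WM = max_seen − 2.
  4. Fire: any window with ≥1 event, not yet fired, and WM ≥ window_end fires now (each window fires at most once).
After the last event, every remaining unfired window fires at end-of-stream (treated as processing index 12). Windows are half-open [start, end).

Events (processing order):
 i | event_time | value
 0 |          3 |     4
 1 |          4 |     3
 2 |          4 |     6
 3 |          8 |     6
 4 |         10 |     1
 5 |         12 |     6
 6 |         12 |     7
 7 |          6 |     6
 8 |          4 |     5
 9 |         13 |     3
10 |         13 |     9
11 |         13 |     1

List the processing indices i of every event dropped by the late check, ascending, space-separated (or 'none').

7 8

i=0 t=3 v=4: → [3,5),[2,4); WM=1
i=1 t=4 v=3: → [4,6),[3,5); WM=2
i=2 t=4 v=6: → [4,6),[3,5); WM=2
i=3 t=8 v=6: → [8,10),[7,9); WM=6; [2,4) fires=1 [3,5) fires=3 [4,6) fires=2
i=4 t=10 v=1: → [10,12),[9,11); WM=8
i=5 t=12 v=6: → [12,14),[11,13); WM=10; [7,9) fires=1 [8,10) fires=1
i=6 t=12 v=7: → [12,14),[11,13); WM=10
i=7 t=6 v=6: DROP (t<10-0); WM=10
i=8 t=4 v=5: DROP (t<10-0); WM=10
i=9 t=13 v=3: → [13,15),[12,14); WM=11; [9,11) fires=1
i=10 t=13 v=9: → [13,15),[12,14); WM=11
i=11 t=13 v=1: → [13,15),[12,14); WM=11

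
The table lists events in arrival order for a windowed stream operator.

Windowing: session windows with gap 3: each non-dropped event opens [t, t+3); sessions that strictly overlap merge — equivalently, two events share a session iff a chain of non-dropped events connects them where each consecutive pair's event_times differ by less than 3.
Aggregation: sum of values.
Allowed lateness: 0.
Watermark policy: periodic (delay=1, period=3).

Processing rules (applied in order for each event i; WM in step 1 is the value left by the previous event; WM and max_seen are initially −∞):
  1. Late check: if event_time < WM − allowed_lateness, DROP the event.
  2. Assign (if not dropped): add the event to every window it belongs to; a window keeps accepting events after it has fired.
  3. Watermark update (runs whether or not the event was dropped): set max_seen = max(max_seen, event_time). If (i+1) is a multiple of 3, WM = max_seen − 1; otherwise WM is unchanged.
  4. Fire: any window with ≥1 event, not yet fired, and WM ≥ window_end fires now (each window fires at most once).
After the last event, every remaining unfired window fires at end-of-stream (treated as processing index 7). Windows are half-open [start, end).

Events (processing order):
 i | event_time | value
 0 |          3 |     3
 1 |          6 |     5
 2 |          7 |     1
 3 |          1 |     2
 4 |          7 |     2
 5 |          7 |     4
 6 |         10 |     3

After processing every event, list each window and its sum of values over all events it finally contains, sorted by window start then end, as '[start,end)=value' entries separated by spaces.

i=0 t=3 v=3: → [3,6); WM=−∞
i=1 t=6 v=5: → [6,9); WM=−∞
i=2 t=7 v=1: → [6,10); WM=6
i=3 t=1 v=2: DROP (t<6-0); WM=6
i=4 t=7 v=2: → [6,10); WM=6
i=5 t=7 v=4: → [6,10); WM=6
i=6 t=10 v=3: → [10,13); WM=6

[3,6)=3 [6,10)=12 [10,13)=3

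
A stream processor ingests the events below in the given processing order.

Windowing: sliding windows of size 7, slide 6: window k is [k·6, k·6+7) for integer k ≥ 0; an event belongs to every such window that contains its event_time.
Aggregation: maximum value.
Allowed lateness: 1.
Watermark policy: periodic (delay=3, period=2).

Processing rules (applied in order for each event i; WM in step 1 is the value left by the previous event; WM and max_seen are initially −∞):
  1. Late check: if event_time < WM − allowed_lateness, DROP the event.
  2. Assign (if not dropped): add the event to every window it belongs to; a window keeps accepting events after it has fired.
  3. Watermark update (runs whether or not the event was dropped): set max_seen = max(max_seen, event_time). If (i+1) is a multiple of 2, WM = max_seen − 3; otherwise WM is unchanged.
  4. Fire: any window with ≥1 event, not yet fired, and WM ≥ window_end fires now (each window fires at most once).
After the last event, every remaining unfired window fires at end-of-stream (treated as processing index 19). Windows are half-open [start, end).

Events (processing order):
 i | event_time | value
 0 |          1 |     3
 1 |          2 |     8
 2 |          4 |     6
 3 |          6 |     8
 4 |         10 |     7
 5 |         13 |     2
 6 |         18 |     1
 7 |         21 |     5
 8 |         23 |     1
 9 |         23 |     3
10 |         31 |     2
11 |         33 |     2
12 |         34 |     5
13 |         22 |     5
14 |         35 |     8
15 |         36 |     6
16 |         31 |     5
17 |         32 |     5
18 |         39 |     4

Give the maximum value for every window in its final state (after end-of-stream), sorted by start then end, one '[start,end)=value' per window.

i=0 t=1 v=3: → [0,7); WM=−∞
i=1 t=2 v=8: → [0,7); WM=-1
i=2 t=4 v=6: → [0,7); WM=-1
i=3 t=6 v=8: → [6,13),[0,7); WM=3
i=4 t=10 v=7: → [6,13); WM=3
i=5 t=13 v=2: → [12,19); WM=10; [0,7) fires=8
i=6 t=18 v=1: → [18,25),[12,19); WM=10
i=7 t=21 v=5: → [18,25); WM=18; [6,13) fires=8
i=8 t=23 v=1: → [18,25); WM=18
i=9 t=23 v=3: → [18,25); WM=20; [12,19) fires=2
i=10 t=31 v=2: → [30,37); WM=20
i=11 t=33 v=2: → [30,37); WM=30; [18,25) fires=5
i=12 t=34 v=5: → [30,37); WM=30
i=13 t=22 v=5: DROP (t<30-1); WM=31
i=14 t=35 v=8: → [30,37); WM=31
i=15 t=36 v=6: → [36,43),[30,37); WM=33
i=16 t=31 v=5: DROP (t<33-1); WM=33
i=17 t=32 v=5: → [30,37); WM=33
i=18 t=39 v=4: → [36,43); WM=33

[0,7)=8 [6,13)=8 [12,19)=2 [18,25)=5 [30,37)=8 [36,43)=6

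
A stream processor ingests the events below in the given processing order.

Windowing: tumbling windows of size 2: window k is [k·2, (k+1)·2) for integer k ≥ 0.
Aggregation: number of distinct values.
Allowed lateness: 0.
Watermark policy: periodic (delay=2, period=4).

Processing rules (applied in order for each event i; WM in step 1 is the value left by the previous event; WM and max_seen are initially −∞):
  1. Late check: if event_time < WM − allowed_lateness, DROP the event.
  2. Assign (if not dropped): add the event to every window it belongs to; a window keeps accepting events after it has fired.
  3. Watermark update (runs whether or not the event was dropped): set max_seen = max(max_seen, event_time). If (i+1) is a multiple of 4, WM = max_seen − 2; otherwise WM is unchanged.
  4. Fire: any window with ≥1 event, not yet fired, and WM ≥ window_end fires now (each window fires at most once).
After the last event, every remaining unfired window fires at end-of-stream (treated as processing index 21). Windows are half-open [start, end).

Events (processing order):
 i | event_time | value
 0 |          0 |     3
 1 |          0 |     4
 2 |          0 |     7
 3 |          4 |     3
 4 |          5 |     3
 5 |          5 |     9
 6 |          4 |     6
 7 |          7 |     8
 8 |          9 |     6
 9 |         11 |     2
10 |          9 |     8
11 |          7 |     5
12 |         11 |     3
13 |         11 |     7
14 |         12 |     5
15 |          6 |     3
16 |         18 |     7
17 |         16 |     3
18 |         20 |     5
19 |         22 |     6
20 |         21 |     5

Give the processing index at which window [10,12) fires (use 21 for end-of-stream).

i=0 t=0 v=3: → [0,2); WM=−∞
i=1 t=0 v=4: → [0,2); WM=−∞
i=2 t=0 v=7: → [0,2); WM=−∞
i=3 t=4 v=3: → [4,6); WM=2; [0,2) fires=3
i=4 t=5 v=3: → [4,6); WM=2
i=5 t=5 v=9: → [4,6); WM=2
i=6 t=4 v=6: → [4,6); WM=2
i=7 t=7 v=8: → [6,8); WM=5
i=8 t=9 v=6: → [8,10); WM=5
i=9 t=11 v=2: → [10,12); WM=5
i=10 t=9 v=8: → [8,10); WM=5
i=11 t=7 v=5: → [6,8); WM=9; [4,6) fires=3 [6,8) fires=2
i=12 t=11 v=3: → [10,12); WM=9
i=13 t=11 v=7: → [10,12); WM=9
i=14 t=12 v=5: → [12,14); WM=9
i=15 t=6 v=3: DROP (t<9-0); WM=10; [8,10) fires=2
i=16 t=18 v=7: → [18,20); WM=10
i=17 t=16 v=3: → [16,18); WM=10
i=18 t=20 v=5: → [20,22); WM=10
i=19 t=22 v=6: → [22,24); WM=20; [10,12) fires=3 [12,14) fires=1 [16,18) fires=1 [18,20) fires=1
i=20 t=21 v=5: → [20,22); WM=20

19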